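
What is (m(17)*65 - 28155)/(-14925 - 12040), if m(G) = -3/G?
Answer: 95766/91681 ≈ 1.0446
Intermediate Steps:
(m(17)*65 - 28155)/(-14925 - 12040) = (-3/17*65 - 28155)/(-14925 - 12040) = (-3*1/17*65 - 28155)/(-26965) = (-3/17*65 - 28155)*(-1/26965) = (-195/17 - 28155)*(-1/26965) = -478830/17*(-1/26965) = 95766/91681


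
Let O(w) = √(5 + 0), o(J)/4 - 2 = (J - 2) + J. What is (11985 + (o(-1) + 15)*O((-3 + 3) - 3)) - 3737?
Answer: 8248 + 7*√5 ≈ 8263.7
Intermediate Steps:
o(J) = 8*J (o(J) = 8 + 4*((J - 2) + J) = 8 + 4*((-2 + J) + J) = 8 + 4*(-2 + 2*J) = 8 + (-8 + 8*J) = 8*J)
O(w) = √5
(11985 + (o(-1) + 15)*O((-3 + 3) - 3)) - 3737 = (11985 + (8*(-1) + 15)*√5) - 3737 = (11985 + (-8 + 15)*√5) - 3737 = (11985 + 7*√5) - 3737 = 8248 + 7*√5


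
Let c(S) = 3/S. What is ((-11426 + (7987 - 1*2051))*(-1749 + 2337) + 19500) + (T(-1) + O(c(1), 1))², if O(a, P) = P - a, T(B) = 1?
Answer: -3208619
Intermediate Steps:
((-11426 + (7987 - 1*2051))*(-1749 + 2337) + 19500) + (T(-1) + O(c(1), 1))² = ((-11426 + (7987 - 1*2051))*(-1749 + 2337) + 19500) + (1 + (1 - 3/1))² = ((-11426 + (7987 - 2051))*588 + 19500) + (1 + (1 - 3))² = ((-11426 + 5936)*588 + 19500) + (1 + (1 - 1*3))² = (-5490*588 + 19500) + (1 + (1 - 3))² = (-3228120 + 19500) + (1 - 2)² = -3208620 + (-1)² = -3208620 + 1 = -3208619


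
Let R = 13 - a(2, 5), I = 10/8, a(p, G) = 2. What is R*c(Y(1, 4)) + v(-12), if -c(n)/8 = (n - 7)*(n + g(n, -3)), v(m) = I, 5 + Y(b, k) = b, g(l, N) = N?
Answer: -27099/4 ≈ -6774.8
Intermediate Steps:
I = 5/4 (I = 10*(1/8) = 5/4 ≈ 1.2500)
Y(b, k) = -5 + b
v(m) = 5/4
c(n) = -8*(-7 + n)*(-3 + n) (c(n) = -8*(n - 7)*(n - 3) = -8*(-7 + n)*(-3 + n))
R = 11 (R = 13 - 1*2 = 13 - 2 = 11)
R*c(Y(1, 4)) + v(-12) = 11*(-168 - 8*(-5 + 1)**2 + 80*(-5 + 1)) + 5/4 = 11*(-168 - 8*(-4)**2 + 80*(-4)) + 5/4 = 11*(-168 - 8*16 - 320) + 5/4 = 11*(-168 - 128 - 320) + 5/4 = 11*(-616) + 5/4 = -6776 + 5/4 = -27099/4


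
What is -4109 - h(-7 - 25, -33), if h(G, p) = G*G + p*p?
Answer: -6222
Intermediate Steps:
h(G, p) = G² + p²
-4109 - h(-7 - 25, -33) = -4109 - ((-7 - 25)² + (-33)²) = -4109 - ((-32)² + 1089) = -4109 - (1024 + 1089) = -4109 - 1*2113 = -4109 - 2113 = -6222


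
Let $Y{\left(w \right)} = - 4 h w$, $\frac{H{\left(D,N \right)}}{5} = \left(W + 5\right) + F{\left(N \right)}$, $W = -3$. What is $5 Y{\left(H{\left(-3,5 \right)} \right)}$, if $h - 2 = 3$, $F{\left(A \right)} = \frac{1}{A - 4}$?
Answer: $-1500$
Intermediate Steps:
$F{\left(A \right)} = \frac{1}{-4 + A}$
$h = 5$ ($h = 2 + 3 = 5$)
$H{\left(D,N \right)} = 10 + \frac{5}{-4 + N}$ ($H{\left(D,N \right)} = 5 \left(\left(-3 + 5\right) + \frac{1}{-4 + N}\right) = 5 \left(2 + \frac{1}{-4 + N}\right) = 10 + \frac{5}{-4 + N}$)
$Y{\left(w \right)} = - 20 w$ ($Y{\left(w \right)} = \left(-4\right) 5 w = - 20 w$)
$5 Y{\left(H{\left(-3,5 \right)} \right)} = 5 \left(- 20 \frac{5 \left(-7 + 2 \cdot 5\right)}{-4 + 5}\right) = 5 \left(- 20 \frac{5 \left(-7 + 10\right)}{1}\right) = 5 \left(- 20 \cdot 5 \cdot 1 \cdot 3\right) = 5 \left(\left(-20\right) 15\right) = 5 \left(-300\right) = -1500$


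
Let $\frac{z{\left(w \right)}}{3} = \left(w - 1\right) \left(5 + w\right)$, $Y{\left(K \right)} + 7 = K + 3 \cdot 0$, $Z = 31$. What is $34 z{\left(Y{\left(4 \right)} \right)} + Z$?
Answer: $-785$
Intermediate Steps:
$Y{\left(K \right)} = -7 + K$ ($Y{\left(K \right)} = -7 + \left(K + 3 \cdot 0\right) = -7 + \left(K + 0\right) = -7 + K$)
$z{\left(w \right)} = 3 \left(-1 + w\right) \left(5 + w\right)$ ($z{\left(w \right)} = 3 \left(w - 1\right) \left(5 + w\right) = 3 \left(-1 + w\right) \left(5 + w\right)$)
$34 z{\left(Y{\left(4 \right)} \right)} + Z = 34 \left(-15 + 3 \left(-7 + 4\right)^{2} + 12 \left(-7 + 4\right)\right) + 31 = 34 \left(-15 + 3 \left(-3\right)^{2} + 12 \left(-3\right)\right) + 31 = 34 \left(-15 + 3 \cdot 9 - 36\right) + 31 = 34 \left(-15 + 27 - 36\right) + 31 = 34 \left(-24\right) + 31 = -816 + 31 = -785$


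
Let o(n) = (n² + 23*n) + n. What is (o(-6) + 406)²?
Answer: 88804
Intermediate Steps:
o(n) = n² + 24*n
(o(-6) + 406)² = (-6*(24 - 6) + 406)² = (-6*18 + 406)² = (-108 + 406)² = 298² = 88804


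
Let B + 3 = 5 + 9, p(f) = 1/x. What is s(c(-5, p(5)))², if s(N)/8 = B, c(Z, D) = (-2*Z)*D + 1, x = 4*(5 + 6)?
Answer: 7744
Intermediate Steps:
x = 44 (x = 4*11 = 44)
p(f) = 1/44
c(Z, D) = 1 - 2*D*Z (c(Z, D) = -2*D*Z + 1 = 1 - 2*D*Z)
B = 11 (B = -3 + (5 + 9) = -3 + 14 = 11)
s(N) = 88 (s(N) = 8*11 = 88)
s(c(-5, p(5)))² = 88² = 7744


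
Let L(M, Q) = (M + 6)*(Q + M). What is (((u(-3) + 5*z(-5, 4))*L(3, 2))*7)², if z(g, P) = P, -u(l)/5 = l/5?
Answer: 52490025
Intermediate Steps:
u(l) = -l (u(l) = -5*l/5 = -l)
L(M, Q) = (6 + M)*(M + Q)
(((u(-3) + 5*z(-5, 4))*L(3, 2))*7)² = (((-1*(-3) + 5*4)*(3² + 6*3 + 6*2 + 3*2))*7)² = (((3 + 20)*(9 + 18 + 12 + 6))*7)² = ((23*45)*7)² = (1035*7)² = 7245² = 52490025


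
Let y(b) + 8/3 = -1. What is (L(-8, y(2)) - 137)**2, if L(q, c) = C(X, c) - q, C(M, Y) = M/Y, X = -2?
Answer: 1996569/121 ≈ 16501.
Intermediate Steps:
y(b) = -11/3 (y(b) = -8/3 - 1 = -11/3)
L(q, c) = -q - 2/c (L(q, c) = -2/c - q = -q - 2/c)
(L(-8, y(2)) - 137)**2 = ((-1*(-8) - 2/(-11/3)) - 137)**2 = ((8 - 2*(-3/11)) - 137)**2 = ((8 + 6/11) - 137)**2 = (94/11 - 137)**2 = (-1413/11)**2 = 1996569/121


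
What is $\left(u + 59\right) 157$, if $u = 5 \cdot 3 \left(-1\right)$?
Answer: $6908$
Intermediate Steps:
$u = -15$ ($u = 15 \left(-1\right) = -15$)
$\left(u + 59\right) 157 = \left(-15 + 59\right) 157 = 44 \cdot 157 = 6908$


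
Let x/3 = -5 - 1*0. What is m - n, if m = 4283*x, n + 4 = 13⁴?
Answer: -92802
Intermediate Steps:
x = -15 (x = 3*(-5 - 1*0) = 3*(-5 + 0) = 3*(-5) = -15)
n = 28557 (n = -4 + 13⁴ = -4 + 28561 = 28557)
m = -64245 (m = 4283*(-15) = -64245)
m - n = -64245 - 1*28557 = -64245 - 28557 = -92802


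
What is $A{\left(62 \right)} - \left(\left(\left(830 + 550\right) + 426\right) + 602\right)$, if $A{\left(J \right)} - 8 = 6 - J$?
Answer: $-2456$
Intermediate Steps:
$A{\left(J \right)} = 14 - J$ ($A{\left(J \right)} = 8 - \left(-6 + J\right) = 14 - J$)
$A{\left(62 \right)} - \left(\left(\left(830 + 550\right) + 426\right) + 602\right) = \left(14 - 62\right) - \left(\left(\left(830 + 550\right) + 426\right) + 602\right) = \left(14 - 62\right) - \left(\left(1380 + 426\right) + 602\right) = -48 - \left(1806 + 602\right) = -48 - 2408 = -2456$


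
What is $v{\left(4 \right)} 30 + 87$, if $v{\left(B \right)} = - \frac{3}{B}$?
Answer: $\frac{129}{2} \approx 64.5$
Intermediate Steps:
$v{\left(4 \right)} 30 + 87 = - \frac{3}{4} \cdot 30 + 87 = \left(-3\right) \frac{1}{4} \cdot 30 + 87 = \left(- \frac{3}{4}\right) 30 + 87 = - \frac{45}{2} + 87 = \frac{129}{2}$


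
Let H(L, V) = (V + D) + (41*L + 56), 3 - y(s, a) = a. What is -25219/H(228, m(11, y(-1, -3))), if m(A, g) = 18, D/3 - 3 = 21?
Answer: -25219/9494 ≈ -2.6563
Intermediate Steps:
D = 72 (D = 9 + 3*21 = 9 + 63 = 72)
y(s, a) = 3 - a
H(L, V) = 128 + V + 41*L (H(L, V) = (V + 72) + (41*L + 56) = (72 + V) + (56 + 41*L) = 128 + V + 41*L)
-25219/H(228, m(11, y(-1, -3))) = -25219/(128 + 18 + 41*228) = -25219/(128 + 18 + 9348) = -25219/9494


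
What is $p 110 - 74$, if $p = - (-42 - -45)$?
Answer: $-404$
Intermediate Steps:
$p = -3$ ($p = - (-42 + 45) = \left(-1\right) 3 = -3$)
$p 110 - 74 = \left(-3\right) 110 - 74 = -330 - 74 = -404$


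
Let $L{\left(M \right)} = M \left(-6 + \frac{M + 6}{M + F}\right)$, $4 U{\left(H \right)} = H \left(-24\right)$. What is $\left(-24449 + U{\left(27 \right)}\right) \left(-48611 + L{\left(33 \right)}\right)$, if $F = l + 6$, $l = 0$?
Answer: $1200426136$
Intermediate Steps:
$F = 6$ ($F = 0 + 6 = 6$)
$U{\left(H \right)} = - 6 H$ ($U{\left(H \right)} = \frac{H \left(-24\right)}{4} = \frac{\left(-24\right) H}{4} = - 6 H$)
$L{\left(M \right)} = - 5 M$ ($L{\left(M \right)} = M \left(-6 + \frac{M + 6}{M + 6}\right) = M \left(-6 + \frac{6 + M}{6 + M}\right) = M \left(-6 + 1\right) = M \left(-5\right) = - 5 M$)
$\left(-24449 + U{\left(27 \right)}\right) \left(-48611 + L{\left(33 \right)}\right) = \left(-24449 - 162\right) \left(-48611 - 165\right) = \left(-24611\right) \left(-48776\right) = 1200426136$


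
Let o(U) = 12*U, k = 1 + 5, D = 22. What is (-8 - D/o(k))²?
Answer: 89401/1296 ≈ 68.982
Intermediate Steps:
k = 6
(-8 - D/o(k))² = (-8 - 22/(12*6))² = (-8 - 22/72)² = (-8 - 1*11/36)² = (-8 - 11/36)² = (-299/36)² = 89401/1296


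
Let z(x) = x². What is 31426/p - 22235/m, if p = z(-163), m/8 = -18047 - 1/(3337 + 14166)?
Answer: 89754017109581/67140212010384 ≈ 1.3368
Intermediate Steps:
m = -2527013136/17503 (m = 8*(-18047 - 1/(3337 + 14166)) = 8*(-18047 - 1/17503) = 8*(-315876642/17503) = -2527013136/17503 ≈ -1.4438e+5)
p = 26569 (p = (-163)² = 26569)
31426/p - 22235/m = 31426/26569 - 22235/(-2527013136/17503) = 31426*(1/26569) - 22235*(-17503/2527013136) = 31426/26569 + 389179205/2527013136 = 89754017109581/67140212010384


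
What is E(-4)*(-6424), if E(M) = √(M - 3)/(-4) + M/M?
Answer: -6424 + 1606*I*√7 ≈ -6424.0 + 4249.1*I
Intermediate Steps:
E(M) = 1 - √(-3 + M)/4 (E(M) = √(-3 + M)*(-¼) + 1 = -√(-3 + M)/4 + 1 = 1 - √(-3 + M)/4)
E(-4)*(-6424) = (1 - √(-3 - 4)/4)*(-6424) = (1 - I*√7/4)*(-6424) = -6424 + 1606*I*√7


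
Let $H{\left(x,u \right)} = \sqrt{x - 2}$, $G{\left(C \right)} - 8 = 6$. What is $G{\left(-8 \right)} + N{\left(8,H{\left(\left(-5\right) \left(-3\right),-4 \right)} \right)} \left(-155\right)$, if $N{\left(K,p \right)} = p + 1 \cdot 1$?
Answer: $-141 - 155 \sqrt{13} \approx -699.86$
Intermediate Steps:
$G{\left(C \right)} = 14$ ($G{\left(C \right)} = 8 + 6 = 14$)
$H{\left(x,u \right)} = \sqrt{-2 + x}$
$N{\left(K,p \right)} = 1 + p$ ($N{\left(K,p \right)} = p + 1 = 1 + p$)
$G{\left(-8 \right)} + N{\left(8,H{\left(\left(-5\right) \left(-3\right),-4 \right)} \right)} \left(-155\right) = 14 + \left(1 + \sqrt{-2 - -15}\right) \left(-155\right) = 14 + \left(1 + \sqrt{-2 + 15}\right) \left(-155\right) = 14 + \left(1 + \sqrt{13}\right) \left(-155\right) = 14 - \left(155 + 155 \sqrt{13}\right) = -141 - 155 \sqrt{13}$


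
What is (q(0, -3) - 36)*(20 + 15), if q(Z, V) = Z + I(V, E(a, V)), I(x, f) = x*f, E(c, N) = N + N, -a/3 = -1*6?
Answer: -630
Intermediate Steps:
a = 18 (a = -(-3)*6 = -3*(-6) = 18)
E(c, N) = 2*N
I(x, f) = f*x
q(Z, V) = Z + 2*V² (q(Z, V) = Z + (2*V)*V = Z + 2*V²)
(q(0, -3) - 36)*(20 + 15) = ((0 + 2*(-3)²) - 36)*(20 + 15) = ((0 + 2*9) - 36)*35 = ((0 + 18) - 36)*35 = (18 - 36)*35 = -18*35 = -630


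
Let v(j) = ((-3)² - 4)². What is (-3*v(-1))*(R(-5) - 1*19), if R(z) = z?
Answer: 1800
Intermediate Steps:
v(j) = 25 (v(j) = (9 - 4)² = 5² = 25)
(-3*v(-1))*(R(-5) - 1*19) = (-3*25)*(-5 - 1*19) = -75*(-5 - 19) = -75*(-24) = 1800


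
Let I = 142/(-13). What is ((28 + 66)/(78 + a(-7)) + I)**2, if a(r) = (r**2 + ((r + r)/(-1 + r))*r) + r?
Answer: 3171266596/31393609 ≈ 101.02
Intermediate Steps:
I = -142/13 (I = 142*(-1/13) = -142/13 ≈ -10.923)
a(r) = r + r**2 + 2*r**2/(-1 + r) (a(r) = (r**2 + ((2*r)/(-1 + r))*r) + r = (r**2 + (2*r/(-1 + r))*r) + r = (r**2 + 2*r**2/(-1 + r)) + r = r + r**2 + 2*r**2/(-1 + r))
((28 + 66)/(78 + a(-7)) + I)**2 = ((28 + 66)/(78 - 7*(-1 + (-7)**2 + 2*(-7))/(-1 - 7)) - 142/13)**2 = (94/(78 - 7*(-1 + 49 - 14)/(-8)) - 142/13)**2 = (94/(78 - 7*(-1/8)*34) - 142/13)**2 = (94/(78 + 119/4) - 142/13)**2 = (94/(431/4) - 142/13)**2 = (94*(4/431) - 142/13)**2 = (376/431 - 142/13)**2 = (-56314/5603)**2 = 3171266596/31393609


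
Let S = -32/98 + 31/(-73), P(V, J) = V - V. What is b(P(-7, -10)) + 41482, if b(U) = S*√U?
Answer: 41482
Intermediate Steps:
P(V, J) = 0
S = -2687/3577 (S = -32*1/98 + 31*(-1/73) = -16/49 - 31/73 = -2687/3577 ≈ -0.75119)
b(U) = -2687*√U/3577
b(P(-7, -10)) + 41482 = -2687*√0/3577 + 41482 = -2687/3577*0 + 41482 = 0 + 41482 = 41482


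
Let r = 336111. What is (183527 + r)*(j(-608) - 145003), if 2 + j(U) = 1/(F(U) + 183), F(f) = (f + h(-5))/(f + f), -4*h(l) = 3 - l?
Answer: -8406735904710206/111569 ≈ -7.5350e+10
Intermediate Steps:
h(l) = -3/4 + l/4 (h(l) = -(3 - l)/4 = -3/4 + l/4)
F(f) = (-2 + f)/(2*f) (F(f) = (f + (-3/4 + (1/4)*(-5)))/(f + f) = (f + (-3/4 - 5/4))/((2*f)) = (f - 2)*(1/(2*f)) = (-2 + f)*(1/(2*f)) = (-2 + f)/(2*f))
j(U) = -2 + 1/(183 + (-2 + U)/(2*U)) (j(U) = -2 + 1/((-2 + U)/(2*U) + 183) = -2 + 1/(183 + (-2 + U)/(2*U)))
(183527 + r)*(j(-608) - 145003) = (183527 + 336111)*(4*(1 - 183*(-608))/(-2 + 367*(-608)) - 145003) = 519638*(4*(1 + 111264)/(-2 - 223136) - 145003) = 519638*(4*111265/(-223138) - 145003) = 519638*(4*(-1/223138)*111265 - 145003) = 519638*(-222530/111569 - 145003) = 519638*(-16178062237/111569) = -8406735904710206/111569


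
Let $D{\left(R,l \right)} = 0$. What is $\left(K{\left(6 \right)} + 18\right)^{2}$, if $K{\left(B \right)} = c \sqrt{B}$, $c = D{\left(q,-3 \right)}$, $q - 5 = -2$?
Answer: $324$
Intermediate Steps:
$q = 3$ ($q = 5 - 2 = 3$)
$c = 0$
$K{\left(B \right)} = 0$ ($K{\left(B \right)} = 0 \sqrt{B} = 0$)
$\left(K{\left(6 \right)} + 18\right)^{2} = \left(0 + 18\right)^{2} = 18^{2} = 324$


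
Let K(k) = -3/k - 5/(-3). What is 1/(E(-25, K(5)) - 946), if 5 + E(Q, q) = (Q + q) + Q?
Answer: -15/14999 ≈ -0.0010001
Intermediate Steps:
K(k) = 5/3 - 3/k (K(k) = -3/k - 5*(-⅓) = -3/k + 5/3 = 5/3 - 3/k)
E(Q, q) = -5 + q + 2*Q (E(Q, q) = -5 + ((Q + q) + Q) = -5 + (q + 2*Q) = -5 + q + 2*Q)
1/(E(-25, K(5)) - 946) = 1/((-5 + (5/3 - 3/5) + 2*(-25)) - 946) = 1/((-5 + (5/3 - 3*⅕) - 50) - 946) = 1/((-5 + (5/3 - ⅗) - 50) - 946) = 1/((-5 + 16/15 - 50) - 946) = 1/(-809/15 - 946) = 1/(-14999/15) = -15/14999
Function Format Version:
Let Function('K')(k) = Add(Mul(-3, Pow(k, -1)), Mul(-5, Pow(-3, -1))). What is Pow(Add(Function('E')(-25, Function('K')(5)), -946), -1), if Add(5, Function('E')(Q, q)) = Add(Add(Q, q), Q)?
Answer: Rational(-15, 14999) ≈ -0.0010001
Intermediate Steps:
Function('K')(k) = Add(Rational(5, 3), Mul(-3, Pow(k, -1))) (Function('K')(k) = Add(Mul(-3, Pow(k, -1)), Mul(-5, Rational(-1, 3))) = Add(Mul(-3, Pow(k, -1)), Rational(5, 3)) = Add(Rational(5, 3), Mul(-3, Pow(k, -1))))
Function('E')(Q, q) = Add(-5, q, Mul(2, Q)) (Function('E')(Q, q) = Add(-5, Add(Add(Q, q), Q)) = Add(-5, Add(q, Mul(2, Q))) = Add(-5, q, Mul(2, Q)))
Pow(Add(Function('E')(-25, Function('K')(5)), -946), -1) = Pow(Add(Add(-5, Add(Rational(5, 3), Mul(-3, Pow(5, -1))), Mul(2, -25)), -946), -1) = Pow(Add(Add(-5, Add(Rational(5, 3), Mul(-3, Rational(1, 5))), -50), -946), -1) = Pow(Add(Add(-5, Add(Rational(5, 3), Rational(-3, 5)), -50), -946), -1) = Pow(Add(Add(-5, Rational(16, 15), -50), -946), -1) = Pow(Add(Rational(-809, 15), -946), -1) = Pow(Rational(-14999, 15), -1) = Rational(-15, 14999)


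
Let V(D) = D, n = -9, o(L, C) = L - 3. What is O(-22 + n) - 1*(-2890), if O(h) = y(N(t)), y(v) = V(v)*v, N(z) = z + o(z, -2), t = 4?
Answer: 2915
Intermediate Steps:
o(L, C) = -3 + L
N(z) = -3 + 2*z (N(z) = z + (-3 + z) = -3 + 2*z)
y(v) = v**2 (y(v) = v*v = v**2)
O(h) = 25 (O(h) = (-3 + 2*4)**2 = (-3 + 8)**2 = 5**2 = 25)
O(-22 + n) - 1*(-2890) = 25 - 1*(-2890) = 25 + 2890 = 2915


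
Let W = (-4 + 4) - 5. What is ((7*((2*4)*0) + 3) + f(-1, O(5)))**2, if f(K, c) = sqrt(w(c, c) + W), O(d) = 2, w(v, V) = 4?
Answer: (3 + I)**2 ≈ 8.0 + 6.0*I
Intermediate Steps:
W = -5 (W = 0 - 5 = -5)
f(K, c) = I (f(K, c) = sqrt(4 - 5) = sqrt(-1) = I)
((7*((2*4)*0) + 3) + f(-1, O(5)))**2 = ((7*((2*4)*0) + 3) + I)**2 = ((7*(8*0) + 3) + I)**2 = ((7*0 + 3) + I)**2 = ((0 + 3) + I)**2 = (3 + I)**2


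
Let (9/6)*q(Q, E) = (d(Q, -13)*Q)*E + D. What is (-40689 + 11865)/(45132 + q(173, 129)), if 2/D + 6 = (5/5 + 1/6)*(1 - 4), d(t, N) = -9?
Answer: 821484/2529949 ≈ 0.32470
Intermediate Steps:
D = -4/19 (D = 2/(-6 + (5/5 + 1/6)*(1 - 4)) = 2/(-6 + (5*(1/5) + 1*(1/6))*(-3)) = 2/(-6 + (1 + 1/6)*(-3)) = 2/(-6 + (7/6)*(-3)) = 2/(-6 - 7/2) = 2/(-19/2) = 2*(-2/19) = -4/19 ≈ -0.21053)
q(Q, E) = -8/57 - 6*E*Q (q(Q, E) = 2*((-9*Q)*E - 4/19)/3 = 2*(-9*E*Q - 4/19)/3 = 2*(-4/19 - 9*E*Q)/3 = -8/57 - 6*E*Q)
(-40689 + 11865)/(45132 + q(173, 129)) = (-40689 + 11865)/(45132 + (-8/57 - 6*129*173)) = -28824/(45132 + (-8/57 - 133902)) = -28824/(45132 - 7632422/57) = -28824/(-5059898/57) = -28824*(-57/5059898) = 821484/2529949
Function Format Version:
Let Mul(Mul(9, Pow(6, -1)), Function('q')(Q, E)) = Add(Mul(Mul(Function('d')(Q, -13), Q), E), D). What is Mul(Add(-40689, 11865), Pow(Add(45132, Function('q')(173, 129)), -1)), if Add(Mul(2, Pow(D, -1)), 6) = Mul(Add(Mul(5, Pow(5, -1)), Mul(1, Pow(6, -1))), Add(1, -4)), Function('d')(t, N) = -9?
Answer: Rational(821484, 2529949) ≈ 0.32470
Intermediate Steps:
D = Rational(-4, 19) (D = Mul(2, Pow(Add(-6, Mul(Add(Mul(5, Pow(5, -1)), Mul(1, Pow(6, -1))), Add(1, -4))), -1)) = Mul(2, Pow(Add(-6, Mul(Add(Mul(5, Rational(1, 5)), Mul(1, Rational(1, 6))), -3)), -1)) = Mul(2, Pow(Add(-6, Mul(Add(1, Rational(1, 6)), -3)), -1)) = Mul(2, Pow(Add(-6, Mul(Rational(7, 6), -3)), -1)) = Mul(2, Pow(Add(-6, Rational(-7, 2)), -1)) = Mul(2, Pow(Rational(-19, 2), -1)) = Mul(2, Rational(-2, 19)) = Rational(-4, 19) ≈ -0.21053)
Function('q')(Q, E) = Add(Rational(-8, 57), Mul(-6, E, Q)) (Function('q')(Q, E) = Mul(Rational(2, 3), Add(Mul(Mul(-9, Q), E), Rational(-4, 19))) = Mul(Rational(2, 3), Add(Mul(-9, E, Q), Rational(-4, 19))) = Mul(Rational(2, 3), Add(Rational(-4, 19), Mul(-9, E, Q))) = Add(Rational(-8, 57), Mul(-6, E, Q)))
Mul(Add(-40689, 11865), Pow(Add(45132, Function('q')(173, 129)), -1)) = Mul(Add(-40689, 11865), Pow(Add(45132, Add(Rational(-8, 57), Mul(-6, 129, 173))), -1)) = Mul(-28824, Pow(Add(45132, Add(Rational(-8, 57), -133902)), -1)) = Mul(-28824, Pow(Add(45132, Rational(-7632422, 57)), -1)) = Mul(-28824, Pow(Rational(-5059898, 57), -1)) = Mul(-28824, Rational(-57, 5059898)) = Rational(821484, 2529949)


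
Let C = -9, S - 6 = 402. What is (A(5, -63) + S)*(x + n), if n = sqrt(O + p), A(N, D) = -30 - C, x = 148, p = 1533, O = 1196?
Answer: 57276 + 387*sqrt(2729) ≈ 77493.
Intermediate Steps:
S = 408 (S = 6 + 402 = 408)
A(N, D) = -21 (A(N, D) = -30 - 1*(-9) = -30 + 9 = -21)
n = sqrt(2729) (n = sqrt(1196 + 1533) = sqrt(2729) ≈ 52.240)
(A(5, -63) + S)*(x + n) = (-21 + 408)*(148 + sqrt(2729)) = 387*(148 + sqrt(2729)) = 57276 + 387*sqrt(2729)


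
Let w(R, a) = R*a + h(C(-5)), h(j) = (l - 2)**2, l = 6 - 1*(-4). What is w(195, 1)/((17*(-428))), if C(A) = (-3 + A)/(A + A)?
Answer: -259/7276 ≈ -0.035596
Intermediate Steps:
C(A) = (-3 + A)/(2*A) (C(A) = (-3 + A)/((2*A)) = (-3 + A)*(1/(2*A)) = (-3 + A)/(2*A))
l = 10 (l = 6 + 4 = 10)
h(j) = 64 (h(j) = (10 - 2)**2 = 8**2 = 64)
w(R, a) = 64 + R*a (w(R, a) = R*a + 64 = 64 + R*a)
w(195, 1)/((17*(-428))) = (64 + 195*1)/((17*(-428))) = (64 + 195)/(-7276) = 259*(-1/7276) = -259/7276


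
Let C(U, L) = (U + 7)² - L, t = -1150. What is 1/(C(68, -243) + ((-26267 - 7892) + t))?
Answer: -1/29441 ≈ -3.3966e-5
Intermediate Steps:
C(U, L) = (7 + U)² - L
1/(C(68, -243) + ((-26267 - 7892) + t)) = 1/(((7 + 68)² - 1*(-243)) + ((-26267 - 7892) - 1150)) = 1/((75² + 243) + (-34159 - 1150)) = 1/((5625 + 243) - 35309) = 1/(5868 - 35309) = 1/(-29441) = -1/29441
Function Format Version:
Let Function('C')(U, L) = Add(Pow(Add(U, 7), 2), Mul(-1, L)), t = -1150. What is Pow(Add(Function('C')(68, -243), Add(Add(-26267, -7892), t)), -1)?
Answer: Rational(-1, 29441) ≈ -3.3966e-5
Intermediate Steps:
Function('C')(U, L) = Add(Pow(Add(7, U), 2), Mul(-1, L))
Pow(Add(Function('C')(68, -243), Add(Add(-26267, -7892), t)), -1) = Pow(Add(Add(Pow(Add(7, 68), 2), Mul(-1, -243)), Add(Add(-26267, -7892), -1150)), -1) = Pow(Add(Add(Pow(75, 2), 243), Add(-34159, -1150)), -1) = Pow(Add(Add(5625, 243), -35309), -1) = Pow(Add(5868, -35309), -1) = Pow(-29441, -1) = Rational(-1, 29441)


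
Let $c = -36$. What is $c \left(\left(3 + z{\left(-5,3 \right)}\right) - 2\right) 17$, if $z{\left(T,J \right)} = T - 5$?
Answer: $5508$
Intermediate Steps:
$z{\left(T,J \right)} = -5 + T$
$c \left(\left(3 + z{\left(-5,3 \right)}\right) - 2\right) 17 = - 36 \left(\left(3 - 10\right) - 2\right) 17 = - 36 \left(-7 - 2\right) 17 = - 36 \left(\left(-9\right) 17\right) = \left(-36\right) \left(-153\right) = 5508$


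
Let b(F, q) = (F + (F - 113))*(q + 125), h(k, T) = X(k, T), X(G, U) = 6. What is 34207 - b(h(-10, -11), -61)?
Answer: 40671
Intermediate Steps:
h(k, T) = 6
b(F, q) = (-113 + 2*F)*(125 + q) (b(F, q) = (F + (-113 + F))*(125 + q) = (-113 + 2*F)*(125 + q))
34207 - b(h(-10, -11), -61) = 34207 - (-14125 - 113*(-61) + 250*6 + 2*6*(-61)) = 34207 - (-14125 + 6893 + 1500 - 732) = 34207 - 1*(-6464) = 34207 + 6464 = 40671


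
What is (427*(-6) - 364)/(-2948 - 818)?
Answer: 209/269 ≈ 0.77695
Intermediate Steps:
(427*(-6) - 364)/(-2948 - 818) = (-2562 - 364)/(-3766) = -2926*(-1/3766) = 209/269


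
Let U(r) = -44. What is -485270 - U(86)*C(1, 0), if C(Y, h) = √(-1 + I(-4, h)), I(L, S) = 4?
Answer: -485270 + 44*√3 ≈ -4.8519e+5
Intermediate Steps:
C(Y, h) = √3 (C(Y, h) = √(-1 + 4) = √3)
-485270 - U(86)*C(1, 0) = -485270 - (-44)*√3 = -485270 + 44*√3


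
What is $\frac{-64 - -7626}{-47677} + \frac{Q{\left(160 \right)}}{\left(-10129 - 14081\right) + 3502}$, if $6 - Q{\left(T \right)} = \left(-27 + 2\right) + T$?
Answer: $- \frac{150443563}{987295316} \approx -0.15238$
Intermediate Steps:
$Q{\left(T \right)} = 31 - T$ ($Q{\left(T \right)} = 6 - \left(\left(-27 + 2\right) + T\right) = 6 - \left(-25 + T\right) = 31 - T$)
$\frac{-64 - -7626}{-47677} + \frac{Q{\left(160 \right)}}{\left(-10129 - 14081\right) + 3502} = \frac{-64 - -7626}{-47677} + \frac{31 - 160}{\left(-10129 - 14081\right) + 3502} = \left(-64 + 7626\right) \left(- \frac{1}{47677}\right) + \frac{31 - 160}{-24210 + 3502} = 7562 \left(- \frac{1}{47677}\right) - \frac{129}{-20708} = - \frac{7562}{47677} - - \frac{129}{20708} = - \frac{7562}{47677} + \frac{129}{20708} = - \frac{150443563}{987295316}$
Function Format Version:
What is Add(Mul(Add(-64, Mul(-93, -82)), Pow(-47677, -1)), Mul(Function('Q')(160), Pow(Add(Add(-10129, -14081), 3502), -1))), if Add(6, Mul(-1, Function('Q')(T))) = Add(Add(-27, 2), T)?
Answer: Rational(-150443563, 987295316) ≈ -0.15238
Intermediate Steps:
Function('Q')(T) = Add(31, Mul(-1, T)) (Function('Q')(T) = Add(6, Mul(-1, Add(Add(-27, 2), T))) = Add(6, Mul(-1, Add(-25, T))) = Add(6, Add(25, Mul(-1, T))) = Add(31, Mul(-1, T)))
Add(Mul(Add(-64, Mul(-93, -82)), Pow(-47677, -1)), Mul(Function('Q')(160), Pow(Add(Add(-10129, -14081), 3502), -1))) = Add(Mul(Add(-64, Mul(-93, -82)), Pow(-47677, -1)), Mul(Add(31, Mul(-1, 160)), Pow(Add(Add(-10129, -14081), 3502), -1))) = Add(Mul(Add(-64, 7626), Rational(-1, 47677)), Mul(Add(31, -160), Pow(Add(-24210, 3502), -1))) = Add(Mul(7562, Rational(-1, 47677)), Mul(-129, Pow(-20708, -1))) = Add(Rational(-7562, 47677), Mul(-129, Rational(-1, 20708))) = Add(Rational(-7562, 47677), Rational(129, 20708)) = Rational(-150443563, 987295316)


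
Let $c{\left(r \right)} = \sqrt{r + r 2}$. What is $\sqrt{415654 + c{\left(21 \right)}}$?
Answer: $\sqrt{415654 + 3 \sqrt{7}} \approx 644.72$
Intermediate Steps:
$c{\left(r \right)} = \sqrt{3} \sqrt{r}$ ($c{\left(r \right)} = \sqrt{r + 2 r} = \sqrt{3 r} = \sqrt{3} \sqrt{r}$)
$\sqrt{415654 + c{\left(21 \right)}} = \sqrt{415654 + \sqrt{3} \sqrt{21}} = \sqrt{415654 + 3 \sqrt{7}}$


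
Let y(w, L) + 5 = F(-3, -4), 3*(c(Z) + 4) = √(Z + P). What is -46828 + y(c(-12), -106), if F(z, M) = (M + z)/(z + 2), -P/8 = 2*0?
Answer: -46826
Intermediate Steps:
P = 0 (P = -16*0 = -8*0 = 0)
F(z, M) = (M + z)/(2 + z)
c(Z) = -4 + √Z/3 (c(Z) = -4 + √(Z + 0)/3 = -4 + √Z/3)
y(w, L) = 2 (y(w, L) = -5 + (-4 - 3)/(2 - 3) = -5 - 7/(-1) = -5 - 1*(-7) = -5 + 7 = 2)
-46828 + y(c(-12), -106) = -46828 + 2 = -46826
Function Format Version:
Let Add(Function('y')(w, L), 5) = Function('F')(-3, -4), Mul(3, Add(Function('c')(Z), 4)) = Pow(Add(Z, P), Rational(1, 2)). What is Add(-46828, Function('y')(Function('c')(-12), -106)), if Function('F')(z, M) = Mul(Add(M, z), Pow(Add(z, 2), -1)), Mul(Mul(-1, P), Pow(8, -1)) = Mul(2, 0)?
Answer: -46826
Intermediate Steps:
P = 0 (P = Mul(-8, Mul(2, 0)) = Mul(-8, 0) = 0)
Function('F')(z, M) = Mul(Pow(Add(2, z), -1), Add(M, z)) (Function('F')(z, M) = Mul(Add(M, z), Pow(Add(2, z), -1)) = Mul(Pow(Add(2, z), -1), Add(M, z)))
Function('c')(Z) = Add(-4, Mul(Rational(1, 3), Pow(Z, Rational(1, 2)))) (Function('c')(Z) = Add(-4, Mul(Rational(1, 3), Pow(Add(Z, 0), Rational(1, 2)))) = Add(-4, Mul(Rational(1, 3), Pow(Z, Rational(1, 2)))))
Function('y')(w, L) = 2 (Function('y')(w, L) = Add(-5, Mul(Pow(Add(2, -3), -1), Add(-4, -3))) = Add(-5, Mul(Pow(-1, -1), -7)) = Add(-5, Mul(-1, -7)) = Add(-5, 7) = 2)
Add(-46828, Function('y')(Function('c')(-12), -106)) = Add(-46828, 2) = -46826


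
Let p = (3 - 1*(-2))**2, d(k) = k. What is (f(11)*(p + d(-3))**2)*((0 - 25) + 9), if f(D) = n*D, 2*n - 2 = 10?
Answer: -511104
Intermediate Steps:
n = 6 (n = 1 + (1/2)*10 = 1 + 5 = 6)
f(D) = 6*D
p = 25 (p = (3 + 2)**2 = 5**2 = 25)
(f(11)*(p + d(-3))**2)*((0 - 25) + 9) = ((6*11)*(25 - 3)**2)*((0 - 25) + 9) = (66*22**2)*(-25 + 9) = (66*484)*(-16) = 31944*(-16) = -511104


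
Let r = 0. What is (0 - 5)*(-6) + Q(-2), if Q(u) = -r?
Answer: 30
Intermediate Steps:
Q(u) = 0 (Q(u) = -1*0 = 0)
(0 - 5)*(-6) + Q(-2) = (0 - 5)*(-6) + 0 = -5*(-6) + 0 = 30 + 0 = 30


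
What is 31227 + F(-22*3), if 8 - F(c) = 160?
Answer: 31075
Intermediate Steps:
F(c) = -152 (F(c) = 8 - 1*160 = 8 - 160 = -152)
31227 + F(-22*3) = 31227 - 152 = 31075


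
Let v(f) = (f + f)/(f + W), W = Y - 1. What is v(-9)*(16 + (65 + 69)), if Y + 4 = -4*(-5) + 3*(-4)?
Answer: 450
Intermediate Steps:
Y = 4 (Y = -4 + (-4*(-5) + 3*(-4)) = -4 + (20 - 12) = -4 + 8 = 4)
W = 3 (W = 4 - 1 = 3)
v(f) = 2*f/(3 + f) (v(f) = (f + f)/(f + 3) = (2*f)/(3 + f) = 2*f/(3 + f))
v(-9)*(16 + (65 + 69)) = (2*(-9)/(3 - 9))*(16 + (65 + 69)) = (2*(-9)/(-6))*(16 + 134) = (2*(-9)*(-1/6))*150 = 3*150 = 450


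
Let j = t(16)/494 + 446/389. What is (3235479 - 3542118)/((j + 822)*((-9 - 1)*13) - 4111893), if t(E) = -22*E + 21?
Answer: 2266368849/31181261248 ≈ 0.072684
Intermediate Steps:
t(E) = 21 - 22*E
j = 91565/192166 (j = (21 - 22*16)/494 + 446/389 = (21 - 352)*(1/494) + 446*(1/389) = -331*1/494 + 446/389 = -331/494 + 446/389 = 91565/192166 ≈ 0.47649)
(3235479 - 3542118)/((j + 822)*((-9 - 1)*13) - 4111893) = (3235479 - 3542118)/((91565/192166 + 822)*((-9 - 1)*13) - 4111893) = -306639/(158052017*(-10*13)/192166 - 4111893) = -306639/((158052017/192166)*(-130) - 4111893) = -306639/(-790260085/7391 - 4111893) = -306639/(-31181261248/7391) = -306639*(-7391/31181261248) = 2266368849/31181261248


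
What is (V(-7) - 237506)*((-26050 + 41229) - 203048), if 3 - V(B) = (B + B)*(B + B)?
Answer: 44656273431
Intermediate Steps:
V(B) = 3 - 4*B² (V(B) = 3 - (B + B)*(B + B) = 3 - 2*B*2*B = 3 - 4*B²)
(V(-7) - 237506)*((-26050 + 41229) - 203048) = ((3 - 4*(-7)²) - 237506)*((-26050 + 41229) - 203048) = ((3 - 4*49) - 237506)*(15179 - 203048) = ((3 - 196) - 237506)*(-187869) = (-193 - 237506)*(-187869) = -237699*(-187869) = 44656273431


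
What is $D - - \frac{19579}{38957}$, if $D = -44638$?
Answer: $- \frac{1738942987}{38957} \approx -44638.0$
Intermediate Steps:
$D - - \frac{19579}{38957} = -44638 - - \frac{19579}{38957} = -44638 + \frac{19579}{38957} = - \frac{1738942987}{38957}$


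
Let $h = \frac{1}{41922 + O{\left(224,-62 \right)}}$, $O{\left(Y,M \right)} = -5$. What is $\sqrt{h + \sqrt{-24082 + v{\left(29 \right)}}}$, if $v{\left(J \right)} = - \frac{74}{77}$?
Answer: $\frac{\sqrt{248525893 + 270583372906 i \sqrt{35696969}}}{3227609} \approx 8.8087 + 8.8087 i$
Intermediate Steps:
$v{\left(J \right)} = - \frac{74}{77}$ ($v{\left(J \right)} = \left(-74\right) \frac{1}{77} = - \frac{74}{77}$)
$h = \frac{1}{41917}$ ($h = \frac{1}{41922 - 5} = \frac{1}{41917} \approx 2.3857 \cdot 10^{-5}$)
$\sqrt{h + \sqrt{-24082 + v{\left(29 \right)}}} = \sqrt{\frac{1}{41917} + \sqrt{-24082 - \frac{74}{77}}} = \sqrt{\frac{1}{41917} + \sqrt{- \frac{1854388}{77}}} = \sqrt{\frac{1}{41917} + \frac{2 i \sqrt{35696969}}{77}}$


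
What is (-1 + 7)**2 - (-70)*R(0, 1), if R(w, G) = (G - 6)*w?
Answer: 36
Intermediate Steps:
R(w, G) = w*(-6 + G) (R(w, G) = (-6 + G)*w = w*(-6 + G))
(-1 + 7)**2 - (-70)*R(0, 1) = (-1 + 7)**2 - (-70)*0*(-6 + 1) = 6**2 - (-70)*0*(-5) = 36 - (-70)*0 = 36 - 70*0 = 36 + 0 = 36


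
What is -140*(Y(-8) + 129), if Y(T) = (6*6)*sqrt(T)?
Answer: -18060 - 10080*I*sqrt(2) ≈ -18060.0 - 14255.0*I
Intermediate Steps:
Y(T) = 36*sqrt(T)
-140*(Y(-8) + 129) = -140*(36*sqrt(-8) + 129) = -140*(36*(2*I*sqrt(2)) + 129) = -140*(72*I*sqrt(2) + 129) = -140*(129 + 72*I*sqrt(2)) = -18060 - 10080*I*sqrt(2)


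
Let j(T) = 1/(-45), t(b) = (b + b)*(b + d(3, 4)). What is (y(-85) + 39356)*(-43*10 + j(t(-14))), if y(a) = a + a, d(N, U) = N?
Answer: -84254254/5 ≈ -1.6851e+7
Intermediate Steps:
t(b) = 2*b*(3 + b) (t(b) = (b + b)*(b + 3) = (2*b)*(3 + b) = 2*b*(3 + b))
j(T) = -1/45
y(a) = 2*a
(y(-85) + 39356)*(-43*10 + j(t(-14))) = (2*(-85) + 39356)*(-43*10 - 1/45) = (-170 + 39356)*(-430 - 1/45) = 39186*(-19351/45) = -84254254/5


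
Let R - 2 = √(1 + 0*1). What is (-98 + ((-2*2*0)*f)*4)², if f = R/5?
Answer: 9604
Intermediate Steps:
R = 3 (R = 2 + √(1 + 0*1) = 2 + √(1 + 0) = 2 + √1 = 2 + 1 = 3)
f = ⅗ (f = 3/5 = 3*(⅕) = ⅗ ≈ 0.60000)
(-98 + ((-2*2*0)*f)*4)² = (-98 + ((-2*2*0)*(⅗))*4)² = (-98 + (-4*0*(⅗))*4)² = (-98 + (0*(⅗))*4)² = (-98 + 0*4)² = (-98 + 0)² = (-98)² = 9604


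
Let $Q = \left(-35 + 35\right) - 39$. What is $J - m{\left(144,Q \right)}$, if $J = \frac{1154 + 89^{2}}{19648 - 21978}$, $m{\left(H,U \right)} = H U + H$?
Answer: $\frac{2548137}{466} \approx 5468.1$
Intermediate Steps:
$Q = -39$ ($Q = 0 - 39 = -39$)
$m{\left(H,U \right)} = H + H U$
$J = - \frac{1815}{466}$ ($J = \frac{1154 + 7921}{-2330} = 9075 \left(- \frac{1}{2330}\right) = - \frac{1815}{466} \approx -3.8949$)
$J - m{\left(144,Q \right)} = - \frac{1815}{466} - 144 \left(1 - 39\right) = - \frac{1815}{466} - 144 \left(-38\right) = - \frac{1815}{466} - -5472 = - \frac{1815}{466} + 5472 = \frac{2548137}{466}$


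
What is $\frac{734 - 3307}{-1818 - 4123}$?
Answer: $\frac{2573}{5941} \approx 0.43309$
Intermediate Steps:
$\frac{734 - 3307}{-1818 - 4123} = - \frac{2573}{-5941} = \left(-2573\right) \left(- \frac{1}{5941}\right) = \frac{2573}{5941}$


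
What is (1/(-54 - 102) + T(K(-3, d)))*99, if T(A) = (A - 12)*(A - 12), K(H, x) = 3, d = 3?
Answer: 416955/52 ≈ 8018.4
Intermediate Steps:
T(A) = (-12 + A)² (T(A) = (-12 + A)*(-12 + A) = (-12 + A)²)
(1/(-54 - 102) + T(K(-3, d)))*99 = (1/(-54 - 102) + (-12 + 3)²)*99 = (1/(-156) + (-9)²)*99 = (-1/156 + 81)*99 = (12635/156)*99 = 416955/52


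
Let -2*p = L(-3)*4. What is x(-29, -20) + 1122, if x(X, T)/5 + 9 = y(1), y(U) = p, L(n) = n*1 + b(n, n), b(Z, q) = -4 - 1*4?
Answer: 1187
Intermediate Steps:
b(Z, q) = -8 (b(Z, q) = -4 - 4 = -8)
L(n) = -8 + n (L(n) = n*1 - 8 = n - 8 = -8 + n)
p = 22 (p = -(-8 - 3)*4/2 = -(-11)*4/2 = -1/2*(-44) = 22)
y(U) = 22
x(X, T) = 65 (x(X, T) = -45 + 5*22 = -45 + 110 = 65)
x(-29, -20) + 1122 = 65 + 1122 = 1187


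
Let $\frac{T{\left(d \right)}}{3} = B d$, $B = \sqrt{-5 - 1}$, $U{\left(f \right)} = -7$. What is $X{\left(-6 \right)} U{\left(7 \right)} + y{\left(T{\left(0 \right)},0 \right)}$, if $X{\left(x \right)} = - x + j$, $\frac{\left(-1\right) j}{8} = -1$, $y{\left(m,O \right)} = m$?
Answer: $-98$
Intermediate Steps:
$B = i \sqrt{6}$ ($B = \sqrt{-6} = i \sqrt{6} \approx 2.4495 i$)
$T{\left(d \right)} = 3 i d \sqrt{6}$ ($T{\left(d \right)} = 3 i \sqrt{6} d = 3 i d \sqrt{6}$)
$j = 8$ ($j = \left(-8\right) \left(-1\right) = 8$)
$X{\left(x \right)} = 8 - x$ ($X{\left(x \right)} = - x + 8 = 8 - x$)
$X{\left(-6 \right)} U{\left(7 \right)} + y{\left(T{\left(0 \right)},0 \right)} = \left(8 - -6\right) \left(-7\right) + 3 i 0 \sqrt{6} = \left(8 + 6\right) \left(-7\right) + 0 = 14 \left(-7\right) + 0 = -98 + 0 = -98$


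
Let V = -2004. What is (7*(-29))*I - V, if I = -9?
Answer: 3831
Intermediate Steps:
(7*(-29))*I - V = (7*(-29))*(-9) - 1*(-2004) = -203*(-9) + 2004 = 1827 + 2004 = 3831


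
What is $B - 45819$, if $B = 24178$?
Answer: $-21641$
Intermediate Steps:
$B - 45819 = 24178 - 45819 = -21641$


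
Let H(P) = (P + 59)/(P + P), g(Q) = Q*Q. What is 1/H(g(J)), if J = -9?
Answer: 81/70 ≈ 1.1571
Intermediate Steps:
g(Q) = Q²
H(P) = (59 + P)/(2*P) (H(P) = (59 + P)/((2*P)) = (59 + P)*(1/(2*P)) = (59 + P)/(2*P))
1/H(g(J)) = 1/((59 + (-9)²)/(2*((-9)²))) = 1/((½)*(59 + 81)/81) = 1/((½)*(1/81)*140) = 1/(70/81) = 81/70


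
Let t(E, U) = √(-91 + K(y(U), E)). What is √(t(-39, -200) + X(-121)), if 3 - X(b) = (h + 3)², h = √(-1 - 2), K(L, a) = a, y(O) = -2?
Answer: √(-3 + I*√130 - 6*I*√3) ≈ 0.28747 + 1.7557*I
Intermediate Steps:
h = I*√3 (h = √(-3) = I*√3 ≈ 1.732*I)
X(b) = 3 - (3 + I*√3)² (X(b) = 3 - (I*√3 + 3)² = 3 - (3 + I*√3)²)
t(E, U) = √(-91 + E)
√(t(-39, -200) + X(-121)) = √(√(-91 - 39) + (3 - (3 + I*√3)²)) = √(√(-130) + (3 - (3 + I*√3)²)) = √(I*√130 + (3 - (3 + I*√3)²)) = √(3 - (3 + I*√3)² + I*√130)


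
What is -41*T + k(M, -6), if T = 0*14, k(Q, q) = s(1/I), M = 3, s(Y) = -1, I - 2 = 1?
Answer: -1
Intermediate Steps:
I = 3 (I = 2 + 1 = 3)
k(Q, q) = -1
T = 0
-41*T + k(M, -6) = -41*0 - 1 = 0 - 1 = -1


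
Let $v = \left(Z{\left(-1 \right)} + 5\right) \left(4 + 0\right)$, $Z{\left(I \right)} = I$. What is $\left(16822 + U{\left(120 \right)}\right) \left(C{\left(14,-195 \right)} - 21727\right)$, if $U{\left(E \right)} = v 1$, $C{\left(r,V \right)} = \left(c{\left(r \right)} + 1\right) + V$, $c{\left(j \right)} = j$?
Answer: $-368870066$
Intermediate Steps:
$C{\left(r,V \right)} = 1 + V + r$ ($C{\left(r,V \right)} = \left(r + 1\right) + V = \left(1 + r\right) + V = 1 + V + r$)
$v = 16$ ($v = \left(-1 + 5\right) \left(4 + 0\right) = 4 \cdot 4 = 16$)
$U{\left(E \right)} = 16$ ($U{\left(E \right)} = 16 \cdot 1 = 16$)
$\left(16822 + U{\left(120 \right)}\right) \left(C{\left(14,-195 \right)} - 21727\right) = \left(16822 + 16\right) \left(\left(1 - 195 + 14\right) - 21727\right) = 16838 \left(-180 - 21727\right) = 16838 \left(-21907\right) = -368870066$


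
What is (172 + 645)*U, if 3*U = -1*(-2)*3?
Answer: 1634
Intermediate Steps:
U = 2 (U = (-1*(-2)*3)/3 = (2*3)/3 = (1/3)*6 = 2)
(172 + 645)*U = (172 + 645)*2 = 817*2 = 1634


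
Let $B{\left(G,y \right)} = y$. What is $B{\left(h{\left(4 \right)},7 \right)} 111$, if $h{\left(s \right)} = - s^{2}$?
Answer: $777$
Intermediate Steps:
$B{\left(h{\left(4 \right)},7 \right)} 111 = 7 \cdot 111 = 777$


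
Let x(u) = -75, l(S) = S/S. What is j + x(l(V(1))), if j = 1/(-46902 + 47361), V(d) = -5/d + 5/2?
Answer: -34424/459 ≈ -74.998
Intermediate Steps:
V(d) = 5/2 - 5/d (V(d) = -5/d + 5*(½) = -5/d + 5/2 = 5/2 - 5/d)
l(S) = 1
j = 1/459 ≈ 0.0021787
j + x(l(V(1))) = 1/459 - 75 = -34424/459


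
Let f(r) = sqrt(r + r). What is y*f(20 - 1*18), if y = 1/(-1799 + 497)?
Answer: -1/651 ≈ -0.0015361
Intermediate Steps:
f(r) = sqrt(2)*sqrt(r) (f(r) = sqrt(2*r) = sqrt(2)*sqrt(r))
y = -1/1302 (y = 1/(-1302) = -1/1302 ≈ -0.00076805)
y*f(20 - 1*18) = -sqrt(2)*sqrt(20 - 1*18)/1302 = -sqrt(2)*sqrt(20 - 18)/1302 = -sqrt(2)*sqrt(2)/1302 = -1/1302*2 = -1/651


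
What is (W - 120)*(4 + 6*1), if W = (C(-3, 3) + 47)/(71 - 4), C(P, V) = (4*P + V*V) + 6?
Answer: -79900/67 ≈ -1192.5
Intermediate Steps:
C(P, V) = 6 + V² + 4*P (C(P, V) = (4*P + V²) + 6 = (V² + 4*P) + 6 = 6 + V² + 4*P)
W = 50/67 (W = ((6 + 3² + 4*(-3)) + 47)/(71 - 4) = ((6 + 9 - 12) + 47)/67 = (3 + 47)*(1/67) = 50*(1/67) = 50/67 ≈ 0.74627)
(W - 120)*(4 + 6*1) = (50/67 - 120)*(4 + 6*1) = -7990*(4 + 6)/67 = -7990/67*10 = -79900/67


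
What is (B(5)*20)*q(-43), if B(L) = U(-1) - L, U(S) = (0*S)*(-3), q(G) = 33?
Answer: -3300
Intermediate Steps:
U(S) = 0 (U(S) = 0*(-3) = 0)
B(L) = -L (B(L) = 0 - L = -L)
(B(5)*20)*q(-43) = (-1*5*20)*33 = -5*20*33 = -100*33 = -3300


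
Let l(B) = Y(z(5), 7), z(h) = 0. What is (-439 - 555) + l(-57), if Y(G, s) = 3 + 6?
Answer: -985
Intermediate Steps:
Y(G, s) = 9
l(B) = 9
(-439 - 555) + l(-57) = (-439 - 555) + 9 = -994 + 9 = -985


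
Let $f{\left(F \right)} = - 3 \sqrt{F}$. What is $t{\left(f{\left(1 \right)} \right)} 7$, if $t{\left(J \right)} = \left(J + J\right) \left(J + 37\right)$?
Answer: $-1428$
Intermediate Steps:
$t{\left(J \right)} = 2 J \left(37 + J\right)$
$t{\left(f{\left(1 \right)} \right)} 7 = 2 \left(- 3 \sqrt{1}\right) \left(37 - 3 \sqrt{1}\right) 7 = 2 \left(\left(-3\right) 1\right) \left(37 - 3\right) 7 = 2 \left(-3\right) \left(37 - 3\right) 7 = 2 \left(-3\right) 34 \cdot 7 = \left(-204\right) 7 = -1428$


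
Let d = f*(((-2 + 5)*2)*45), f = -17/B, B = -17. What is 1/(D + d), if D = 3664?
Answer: 1/3934 ≈ 0.00025419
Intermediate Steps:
f = 1 (f = -17/(-17) = -17*(-1/17) = 1)
d = 270 (d = 1*(((-2 + 5)*2)*45) = 1*((3*2)*45) = 1*(6*45) = 1*270 = 270)
1/(D + d) = 1/(3664 + 270) = 1/3934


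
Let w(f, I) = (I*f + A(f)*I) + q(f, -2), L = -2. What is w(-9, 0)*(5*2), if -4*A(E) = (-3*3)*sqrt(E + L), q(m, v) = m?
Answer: -90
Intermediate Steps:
A(E) = 9*sqrt(-2 + E)/4 (A(E) = -(-3*3)*sqrt(E - 2)/4 = -(-9)*sqrt(-2 + E)/4 = 9*sqrt(-2 + E)/4)
w(f, I) = f + I*f + 9*I*sqrt(-2 + f)/4 (w(f, I) = (I*f + (9*sqrt(-2 + f)/4)*I) + f = (I*f + 9*I*sqrt(-2 + f)/4) + f = f + I*f + 9*I*sqrt(-2 + f)/4)
w(-9, 0)*(5*2) = (-9 + 0*(-9) + (9/4)*0*sqrt(-2 - 9))*(5*2) = (-9 + 0 + (9/4)*0*sqrt(-11))*10 = (-9 + 0 + (9/4)*0*(I*sqrt(11)))*10 = (-9 + 0 + 0)*10 = -9*10 = -90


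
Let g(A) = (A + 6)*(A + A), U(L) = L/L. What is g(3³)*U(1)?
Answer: 1782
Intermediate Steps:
U(L) = 1
g(A) = 2*A*(6 + A) (g(A) = (6 + A)*(2*A) = 2*A*(6 + A))
g(3³)*U(1) = (2*3³*(6 + 3³))*1 = (2*27*(6 + 27))*1 = (2*27*33)*1 = 1782*1 = 1782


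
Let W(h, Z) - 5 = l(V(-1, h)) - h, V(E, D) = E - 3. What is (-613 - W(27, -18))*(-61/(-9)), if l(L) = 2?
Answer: -36173/9 ≈ -4019.2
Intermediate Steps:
V(E, D) = -3 + E
W(h, Z) = 7 - h (W(h, Z) = 5 + (2 - h) = 7 - h)
(-613 - W(27, -18))*(-61/(-9)) = (-613 - (7 - 1*27))*(-61/(-9)) = (-613 - (7 - 27))*(-61*(-⅑)) = (-613 - 1*(-20))*(61/9) = (-613 + 20)*(61/9) = -593*61/9 = -36173/9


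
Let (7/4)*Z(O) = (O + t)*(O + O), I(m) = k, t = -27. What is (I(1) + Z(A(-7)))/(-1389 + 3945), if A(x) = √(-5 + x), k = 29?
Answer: 107/17892 - 12*I*√3/497 ≈ 0.0059803 - 0.04182*I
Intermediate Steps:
I(m) = 29
Z(O) = 8*O*(-27 + O)/7 (Z(O) = 4*((O - 27)*(O + O))/7 = 4*((-27 + O)*(2*O))/7 = 4*(2*O*(-27 + O))/7 = 8*O*(-27 + O)/7)
(I(1) + Z(A(-7)))/(-1389 + 3945) = (29 + 8*√(-5 - 7)*(-27 + √(-5 - 7))/7)/(-1389 + 3945) = (29 + 8*√(-12)*(-27 + √(-12))/7)/2556 = (29 + 8*(2*I*√3)*(-27 + 2*I*√3)/7)*(1/2556) = (29 + 16*I*√3*(-27 + 2*I*√3)/7)*(1/2556) = 29/2556 + 4*I*√3*(-27 + 2*I*√3)/4473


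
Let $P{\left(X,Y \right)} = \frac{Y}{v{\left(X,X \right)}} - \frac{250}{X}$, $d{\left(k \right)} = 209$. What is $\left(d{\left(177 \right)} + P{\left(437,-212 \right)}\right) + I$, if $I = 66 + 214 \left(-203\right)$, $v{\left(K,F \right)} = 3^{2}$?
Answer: $- \frac{169870705}{3933} \approx -43191.0$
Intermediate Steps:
$v{\left(K,F \right)} = 9$
$I = -43376$ ($I = 66 - 43442 = -43376$)
$P{\left(X,Y \right)} = - \frac{250}{X} + \frac{Y}{9}$ ($P{\left(X,Y \right)} = \frac{Y}{9} - \frac{250}{X} = - \frac{250}{X} + \frac{Y}{9}$)
$\left(d{\left(177 \right)} + P{\left(437,-212 \right)}\right) + I = \left(209 - \left(\frac{212}{9} + \frac{250}{437}\right)\right) - 43376 = \left(209 - \frac{94894}{3933}\right) - 43376 = \frac{727103}{3933} - 43376 = - \frac{169870705}{3933}$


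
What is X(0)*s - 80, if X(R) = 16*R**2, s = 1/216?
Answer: -80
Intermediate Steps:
s = 1/216 ≈ 0.0046296
X(0)*s - 80 = (16*0**2)*(1/216) - 80 = (16*0)*(1/216) - 80 = 0*(1/216) - 80 = 0 - 80 = -80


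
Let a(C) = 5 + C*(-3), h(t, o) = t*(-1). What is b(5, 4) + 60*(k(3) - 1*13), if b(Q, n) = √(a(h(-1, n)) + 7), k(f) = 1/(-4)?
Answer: -792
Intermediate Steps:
h(t, o) = -t
a(C) = 5 - 3*C
k(f) = -¼
b(Q, n) = 3 (b(Q, n) = √((5 - (-3)*(-1)) + 7) = √((5 - 3*1) + 7) = √((5 - 3) + 7) = √(2 + 7) = √9 = 3)
b(5, 4) + 60*(k(3) - 1*13) = 3 + 60*(-¼ - 1*13) = 3 + 60*(-¼ - 13) = 3 + 60*(-53/4) = 3 - 795 = -792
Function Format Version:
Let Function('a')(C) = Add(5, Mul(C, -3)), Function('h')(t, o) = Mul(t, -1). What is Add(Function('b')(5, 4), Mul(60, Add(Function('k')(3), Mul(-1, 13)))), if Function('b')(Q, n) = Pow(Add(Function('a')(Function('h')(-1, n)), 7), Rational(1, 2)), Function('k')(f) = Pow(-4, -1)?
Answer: -792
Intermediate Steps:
Function('h')(t, o) = Mul(-1, t)
Function('a')(C) = Add(5, Mul(-3, C))
Function('k')(f) = Rational(-1, 4)
Function('b')(Q, n) = 3 (Function('b')(Q, n) = Pow(Add(Add(5, Mul(-3, Mul(-1, -1))), 7), Rational(1, 2)) = Pow(Add(Add(5, Mul(-3, 1)), 7), Rational(1, 2)) = Pow(Add(Add(5, -3), 7), Rational(1, 2)) = Pow(Add(2, 7), Rational(1, 2)) = Pow(9, Rational(1, 2)) = 3)
Add(Function('b')(5, 4), Mul(60, Add(Function('k')(3), Mul(-1, 13)))) = Add(3, Mul(60, Add(Rational(-1, 4), Mul(-1, 13)))) = Add(3, Mul(60, Add(Rational(-1, 4), -13))) = Add(3, Mul(60, Rational(-53, 4))) = Add(3, -795) = -792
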